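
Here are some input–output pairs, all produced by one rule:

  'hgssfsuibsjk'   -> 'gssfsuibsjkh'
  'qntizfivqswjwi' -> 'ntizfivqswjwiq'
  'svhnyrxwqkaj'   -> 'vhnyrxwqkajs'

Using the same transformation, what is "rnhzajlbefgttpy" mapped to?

nhzajlbefgttpyr

The pattern: move the first character to the end.
Doing the same to "rnhzajlbefgttpy": "nhzajlbefgttpyr".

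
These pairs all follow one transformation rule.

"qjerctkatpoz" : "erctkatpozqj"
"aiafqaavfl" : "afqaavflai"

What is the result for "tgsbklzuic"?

What's happening: move the first 2 characters to the end (rotate left by 2).
On "tgsbklzuic" that produces "sbklzuictg".

sbklzuictg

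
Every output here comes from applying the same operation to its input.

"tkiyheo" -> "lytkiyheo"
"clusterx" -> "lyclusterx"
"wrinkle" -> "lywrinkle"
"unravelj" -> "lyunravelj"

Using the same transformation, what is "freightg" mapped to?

In each case the input is transformed by: prepend "ly".
Doing the same to "freightg": "lyfreightg".

lyfreightg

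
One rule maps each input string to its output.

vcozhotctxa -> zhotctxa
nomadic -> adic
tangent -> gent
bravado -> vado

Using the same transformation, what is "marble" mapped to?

Each output is the input with this applied: delete the first 3 characters.
"marble" → "ble".

ble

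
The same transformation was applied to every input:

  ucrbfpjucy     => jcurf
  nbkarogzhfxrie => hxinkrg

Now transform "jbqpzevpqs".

The transformation: swap the front and back halves of the string, then keep every other character starting from the second (positions 2nd, 4th, 6th, ...).
Doing the same to "jbqpzevpqs": "vqjqz".
(Check on "ucrbfpjucy": → "pjucyucrbf" → "jcurf" ✓)

vqjqz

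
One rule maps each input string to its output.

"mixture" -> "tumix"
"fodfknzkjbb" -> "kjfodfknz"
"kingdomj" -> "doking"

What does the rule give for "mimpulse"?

ulmimp

The rule is to delete the last 2 characters, then move the last 2 characters to the front (rotate right by 2).
On "mimpulse": the first step gives "mimpul", and the second then gives "ulmimp".
(Check on "kingdomj": → "kingdo" → "doking" ✓)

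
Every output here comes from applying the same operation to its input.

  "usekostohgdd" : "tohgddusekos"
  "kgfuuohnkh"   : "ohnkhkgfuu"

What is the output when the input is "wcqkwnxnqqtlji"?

The pattern: swap the front and back halves of the string.
Applying that to "wcqkwnxnqqtlji" gives "nqqtljiwcqkwnx".

nqqtljiwcqkwnx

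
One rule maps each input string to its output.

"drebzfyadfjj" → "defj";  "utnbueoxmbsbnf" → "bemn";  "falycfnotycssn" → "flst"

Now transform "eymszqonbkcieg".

Each output is the input with this applied: keep one character in every 3, starting at position 3 (positions 3rd, 6th, 9th, ...), then sort the characters into alphabetical order.
Working it through for "eymszqonbkcieg": intermediate "mqbi", final "bimq".

bimq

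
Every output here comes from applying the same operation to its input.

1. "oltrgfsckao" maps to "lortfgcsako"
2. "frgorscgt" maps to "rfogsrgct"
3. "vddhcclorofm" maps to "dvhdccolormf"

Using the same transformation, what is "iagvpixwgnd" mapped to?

aivgipwxngd

The pattern: swap each adjacent pair of characters (1↔2, 3↔4, ...).
Doing the same to "iagvpixwgnd": "aivgipwxngd".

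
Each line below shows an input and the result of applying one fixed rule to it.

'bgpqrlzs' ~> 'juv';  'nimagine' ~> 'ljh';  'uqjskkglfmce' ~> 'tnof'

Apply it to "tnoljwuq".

Rule — shift every letter 3 places forward in the alphabet (wrapping around), then keep one character in every 3, starting at position 2 (positions 2nd, 5th, 8th, ...).
For "tnoljwuq", step one produces "wqromzxt"; step two turns that into "qmt".

qmt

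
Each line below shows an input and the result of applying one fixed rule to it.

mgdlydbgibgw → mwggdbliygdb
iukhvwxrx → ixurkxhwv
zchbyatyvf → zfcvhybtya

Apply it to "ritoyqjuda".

raidtuojyq

Rule — take characters alternately from the front and the back (1st, last, 2nd, 2nd-last, ...).
Doing the same to "ritoyqjuda": "raidtuojyq".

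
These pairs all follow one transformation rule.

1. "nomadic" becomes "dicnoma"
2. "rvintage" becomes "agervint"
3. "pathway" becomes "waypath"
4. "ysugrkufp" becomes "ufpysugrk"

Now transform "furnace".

acefurn

Looking at the pairs, the operation is to move the last 3 characters to the front (rotate right by 3).
On "furnace" that produces "acefurn".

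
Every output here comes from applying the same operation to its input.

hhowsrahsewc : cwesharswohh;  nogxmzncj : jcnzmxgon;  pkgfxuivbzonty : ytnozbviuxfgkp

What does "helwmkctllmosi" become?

Looking at the pairs, the operation is to reverse the string.
On "helwmkctllmosi" that produces "isomlltckmwleh".

isomlltckmwleh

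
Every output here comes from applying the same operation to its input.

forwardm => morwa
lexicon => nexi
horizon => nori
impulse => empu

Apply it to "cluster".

Rule — swap the first and last characters, then delete the last 3 characters.
Starting from "cluster": after the first operation, "rlustec"; after the second, "rlus".

rlus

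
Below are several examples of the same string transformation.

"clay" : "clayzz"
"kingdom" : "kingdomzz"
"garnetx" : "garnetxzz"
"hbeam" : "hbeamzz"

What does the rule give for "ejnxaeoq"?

ejnxaeoqzz

In each case the input is transformed by: append "zz".
For "ejnxaeoq" the result is "ejnxaeoqzz".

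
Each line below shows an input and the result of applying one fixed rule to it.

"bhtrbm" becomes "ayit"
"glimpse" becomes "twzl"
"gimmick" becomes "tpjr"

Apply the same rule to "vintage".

ahnl

Looking at the pairs, the operation is to shift every letter 7 places forward in the alphabet (wrapping around), then keep only the last 4 characters.
Applying both steps to "vintage": "cpuahnl", then "ahnl".
(Check on "gimmick": → "npttpjr" → "tpjr" ✓)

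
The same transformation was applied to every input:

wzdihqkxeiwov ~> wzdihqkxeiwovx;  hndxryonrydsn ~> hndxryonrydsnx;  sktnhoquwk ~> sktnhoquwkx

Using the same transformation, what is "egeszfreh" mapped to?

Looking at the pairs, the operation is to append "x".
For "egeszfreh" the result is "egeszfrehx".

egeszfrehx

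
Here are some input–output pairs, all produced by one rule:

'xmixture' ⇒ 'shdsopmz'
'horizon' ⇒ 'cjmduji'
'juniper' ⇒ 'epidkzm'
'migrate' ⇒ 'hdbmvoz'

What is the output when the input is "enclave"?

In each case the input is transformed by: shift every letter 5 places backward in the alphabet (wrapping around).
So "enclave" becomes "zixgvqz".

zixgvqz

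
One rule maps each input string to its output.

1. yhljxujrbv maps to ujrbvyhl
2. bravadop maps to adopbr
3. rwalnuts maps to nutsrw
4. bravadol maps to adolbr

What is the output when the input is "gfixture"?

turegf

In each case the input is transformed by: swap the front and back halves of the string, then delete the last 2 characters.
Applying both steps to "gfixture": "turegfix", then "turegf".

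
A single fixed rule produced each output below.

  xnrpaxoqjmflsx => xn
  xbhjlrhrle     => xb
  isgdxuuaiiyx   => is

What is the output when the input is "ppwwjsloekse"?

The pattern: keep only the first 2 characters.
On "ppwwjsloekse" that produces "pp".

pp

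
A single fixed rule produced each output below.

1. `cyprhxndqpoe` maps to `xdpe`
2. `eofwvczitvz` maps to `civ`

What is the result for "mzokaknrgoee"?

kroe

The pattern: keep every other character starting from the second (positions 2nd, 4th, 6th, ...), then delete the first 2 characters.
Starting from "mzokaknrgoee": after the first operation, "zkkroe"; after the second, "kroe".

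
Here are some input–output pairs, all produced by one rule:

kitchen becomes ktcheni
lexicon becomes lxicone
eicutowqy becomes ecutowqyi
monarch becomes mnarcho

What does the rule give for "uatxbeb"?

utxbeba

Each output is the input with this applied: move the first character to the end, then swap the first and last characters.
Applying both steps to "uatxbeb": "atxbebu", then "utxbeba".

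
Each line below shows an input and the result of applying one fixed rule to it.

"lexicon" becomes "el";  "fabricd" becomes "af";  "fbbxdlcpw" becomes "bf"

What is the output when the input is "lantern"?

The transformation: reverse the string, then keep only the last 2 characters.
Starting from "lantern": after the first operation, "nretnal"; after the second, "al".
(Check on "fabricd": → "dcirbaf" → "af" ✓)

al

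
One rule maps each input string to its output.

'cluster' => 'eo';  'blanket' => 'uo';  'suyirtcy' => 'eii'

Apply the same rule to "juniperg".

The transformation: shift every letter 10 places forward in the alphabet (wrapping around), then keep only the vowels.
Starting from "juniperg": after the first operation, "texszobq"; after the second, "eo".

eo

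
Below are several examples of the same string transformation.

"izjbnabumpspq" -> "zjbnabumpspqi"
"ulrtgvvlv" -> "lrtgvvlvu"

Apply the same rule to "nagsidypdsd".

Rule — move the first character to the end.
So "nagsidypdsd" becomes "agsidypdsdn".

agsidypdsdn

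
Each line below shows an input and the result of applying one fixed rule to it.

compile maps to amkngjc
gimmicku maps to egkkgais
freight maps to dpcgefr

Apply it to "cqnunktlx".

What's happening: shift every letter 2 places backward in the alphabet (wrapping around).
"cqnunktlx" → "aolslirjv".

aolslirjv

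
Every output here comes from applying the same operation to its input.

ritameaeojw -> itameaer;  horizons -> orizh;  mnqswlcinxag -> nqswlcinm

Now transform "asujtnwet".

What's happening: delete the last 3 characters, then move the first character to the end.
Working it through for "asujtnwet": intermediate "asujtn", final "sujtna".

sujtna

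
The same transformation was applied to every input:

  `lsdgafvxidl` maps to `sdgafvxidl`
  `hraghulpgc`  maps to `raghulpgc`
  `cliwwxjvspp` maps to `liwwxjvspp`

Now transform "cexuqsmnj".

The pattern: delete the first character.
On "cexuqsmnj" that produces "exuqsmnj".

exuqsmnj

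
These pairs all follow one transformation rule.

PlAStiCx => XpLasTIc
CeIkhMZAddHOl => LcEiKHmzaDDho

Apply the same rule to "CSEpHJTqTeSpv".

The pattern: flip the case of every letter, then move the last character to the front.
Doing the same to "CSEpHJTqTeSpv": "VcsePhjtQtEsP".
(Check on "CeIkhMZAddHOl": → "cEiKHmzaDDhoL" → "LcEiKHmzaDDho" ✓)

VcsePhjtQtEsP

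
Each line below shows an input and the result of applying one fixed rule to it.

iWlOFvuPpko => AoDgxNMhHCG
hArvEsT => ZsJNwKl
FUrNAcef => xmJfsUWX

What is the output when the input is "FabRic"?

xSTjAU

What's happening: flip the case of every letter, then shift every letter 8 places backward in the alphabet (wrapping around).
Starting from "FabRic": after the first operation, "fABrIC"; after the second, "xSTjAU".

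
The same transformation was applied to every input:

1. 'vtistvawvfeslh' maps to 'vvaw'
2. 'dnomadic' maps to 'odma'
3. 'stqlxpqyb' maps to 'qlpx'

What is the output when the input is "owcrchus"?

chrc

What's happening: take characters alternately from the front and the back (1st, last, 2nd, 2nd-last, ...), then keep only the last 4 characters.
Working it through for "owcrchus": intermediate "oswuchrc", final "chrc".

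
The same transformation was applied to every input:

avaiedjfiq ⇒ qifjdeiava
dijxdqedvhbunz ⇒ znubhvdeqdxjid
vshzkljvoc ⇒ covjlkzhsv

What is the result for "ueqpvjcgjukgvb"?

Rule — reverse the string.
On "ueqpvjcgjukgvb" that produces "bvgkujgcjvpqeu".

bvgkujgcjvpqeu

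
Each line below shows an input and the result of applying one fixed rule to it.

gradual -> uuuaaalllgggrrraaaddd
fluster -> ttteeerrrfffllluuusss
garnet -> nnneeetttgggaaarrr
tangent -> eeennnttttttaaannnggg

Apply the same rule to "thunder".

The rule is to move the last 3 characters to the front (rotate right by 3), then repeat every character 3 times.
So "thunder" becomes "dddeeerrrttthhhuuunnn".

dddeeerrrttthhhuuunnn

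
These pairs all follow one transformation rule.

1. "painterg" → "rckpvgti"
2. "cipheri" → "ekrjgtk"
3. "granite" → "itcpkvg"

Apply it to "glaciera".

Each output is the input with this applied: shift every letter 2 places forward in the alphabet (wrapping around).
On "glaciera" that produces "incekgtc".

incekgtc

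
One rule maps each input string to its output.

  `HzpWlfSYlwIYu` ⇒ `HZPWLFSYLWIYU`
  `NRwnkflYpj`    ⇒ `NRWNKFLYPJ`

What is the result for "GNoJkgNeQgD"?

What's happening: convert every letter to uppercase.
"GNoJkgNeQgD" → "GNOJKGNEQGD".

GNOJKGNEQGD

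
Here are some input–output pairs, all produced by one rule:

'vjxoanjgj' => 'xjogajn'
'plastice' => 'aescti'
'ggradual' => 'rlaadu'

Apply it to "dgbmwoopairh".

bhmrwioaop

What's happening: delete the first 2 characters, then take characters alternately from the front and the back (1st, last, 2nd, 2nd-last, ...).
For "dgbmwoopairh", step one produces "bmwoopairh"; step two turns that into "bhmrwioaop".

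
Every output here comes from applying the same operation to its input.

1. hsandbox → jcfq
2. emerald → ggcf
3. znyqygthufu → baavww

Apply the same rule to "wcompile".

In each case the input is transformed by: keep every other character starting from the first (positions 1st, 3rd, 5th, ...), then shift every letter 2 places forward in the alphabet (wrapping around).
Applying both steps to "wcompile": "wopl", then "yqrn".

yqrn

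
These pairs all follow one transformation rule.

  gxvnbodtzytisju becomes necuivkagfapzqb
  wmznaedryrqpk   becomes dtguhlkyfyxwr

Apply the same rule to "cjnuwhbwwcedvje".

jqubdoiddjlkcql

Each output is the input with this applied: shift every letter 7 places forward in the alphabet (wrapping around).
So "cjnuwhbwwcedvje" becomes "jqubdoiddjlkcql".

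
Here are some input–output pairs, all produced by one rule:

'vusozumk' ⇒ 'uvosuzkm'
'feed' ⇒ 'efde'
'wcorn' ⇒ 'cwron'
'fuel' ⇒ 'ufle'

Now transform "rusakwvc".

What's happening: swap each adjacent pair of characters (1↔2, 3↔4, ...).
On "rusakwvc" that produces "uraswkcv".

uraswkcv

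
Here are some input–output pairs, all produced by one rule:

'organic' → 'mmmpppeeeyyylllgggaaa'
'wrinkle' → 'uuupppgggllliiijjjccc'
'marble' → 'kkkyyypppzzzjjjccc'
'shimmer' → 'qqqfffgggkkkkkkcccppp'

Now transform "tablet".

The rule is to shift every letter 2 places backward in the alphabet (wrapping around), then repeat every character 3 times.
Applying both steps to "tablet": "ryzjcr", then "rrryyyzzzjjjcccrrr".

rrryyyzzzjjjcccrrr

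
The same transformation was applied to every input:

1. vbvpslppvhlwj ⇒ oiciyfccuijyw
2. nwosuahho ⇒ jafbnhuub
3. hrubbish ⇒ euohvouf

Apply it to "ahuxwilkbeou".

unkhvjxyrohb

The pattern: shift every letter 13 places forward in the alphabet (wrapping around) — i.e. ROT13, then swap each adjacent pair of characters (1↔2, 3↔4, ...).
Starting from "ahuxwilkbeou": after the first operation, "nuhkjvyxorbh"; after the second, "unkhvjxyrohb".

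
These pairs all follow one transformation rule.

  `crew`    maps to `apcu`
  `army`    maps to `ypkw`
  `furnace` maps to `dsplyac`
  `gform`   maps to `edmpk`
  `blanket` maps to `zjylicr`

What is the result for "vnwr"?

tlup

The rule is to shift every letter 2 places backward in the alphabet (wrapping around).
Applying that to "vnwr" gives "tlup".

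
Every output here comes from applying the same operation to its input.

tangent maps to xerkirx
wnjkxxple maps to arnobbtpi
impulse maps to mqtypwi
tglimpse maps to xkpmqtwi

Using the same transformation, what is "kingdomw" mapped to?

omrkhsqa

Looking at the pairs, the operation is to shift every letter 4 places forward in the alphabet (wrapping around).
For "kingdomw" the result is "omrkhsqa".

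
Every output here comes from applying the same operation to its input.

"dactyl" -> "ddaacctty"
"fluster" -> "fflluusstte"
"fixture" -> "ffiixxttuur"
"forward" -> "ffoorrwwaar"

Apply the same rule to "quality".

qquuaalliit

The rule is to double every character, then delete the last 3 characters.
Working it through for "quality": intermediate "qquuaalliittyy", final "qquuaalliit".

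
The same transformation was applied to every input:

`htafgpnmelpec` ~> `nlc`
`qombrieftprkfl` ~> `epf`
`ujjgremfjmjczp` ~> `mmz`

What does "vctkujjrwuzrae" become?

jua

What's happening: keep one character in every 3, starting at position 1 (positions 1st, 4th, 7th, ...), then keep only the last 3 characters.
For "vctkujjrwuzrae", step one produces "vkjua"; step two turns that into "jua".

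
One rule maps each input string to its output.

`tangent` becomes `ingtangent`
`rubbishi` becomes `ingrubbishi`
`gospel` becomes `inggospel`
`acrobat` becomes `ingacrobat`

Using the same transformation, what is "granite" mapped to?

Rule — prepend "ing".
Doing the same to "granite": "inggranite".

inggranite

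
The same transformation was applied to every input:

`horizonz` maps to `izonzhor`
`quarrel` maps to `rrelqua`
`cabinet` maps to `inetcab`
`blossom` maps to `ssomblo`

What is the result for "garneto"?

netogar

The rule is to move the first 3 characters to the end (rotate left by 3).
For "garneto" the result is "netogar".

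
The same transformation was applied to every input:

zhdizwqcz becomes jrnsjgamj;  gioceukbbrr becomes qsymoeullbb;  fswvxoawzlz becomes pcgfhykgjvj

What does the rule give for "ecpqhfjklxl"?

omzarptuvhv

The rule is to shift every letter 10 places forward in the alphabet (wrapping around).
For "ecpqhfjklxl" the result is "omzarptuvhv".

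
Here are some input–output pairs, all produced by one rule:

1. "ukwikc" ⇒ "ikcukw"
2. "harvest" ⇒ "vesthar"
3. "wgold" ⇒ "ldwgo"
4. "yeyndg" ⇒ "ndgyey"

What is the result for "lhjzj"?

zjlhj

The rule is to move the first 3 characters to the end (rotate left by 3).
"lhjzj" → "zjlhj".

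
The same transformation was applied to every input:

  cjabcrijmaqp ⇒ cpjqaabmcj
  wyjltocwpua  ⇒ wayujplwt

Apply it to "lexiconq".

lqenxo

The rule is to take characters alternately from the front and the back (1st, last, 2nd, 2nd-last, ...), then delete the last 2 characters.
Starting from "lexiconq": after the first operation, "lqenxoic"; after the second, "lqenxo".
(Check on "wyjltocwpua": → "wayujplwtco" → "wayujplwt" ✓)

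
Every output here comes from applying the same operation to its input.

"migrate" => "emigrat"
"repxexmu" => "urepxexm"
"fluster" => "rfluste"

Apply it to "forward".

dforwar

Rule — move the last character to the front.
Doing the same to "forward": "dforwar".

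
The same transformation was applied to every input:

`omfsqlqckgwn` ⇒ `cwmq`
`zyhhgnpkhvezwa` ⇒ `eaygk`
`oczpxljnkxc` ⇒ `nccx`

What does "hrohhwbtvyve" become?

tvrh

Each output is the input with this applied: keep one character in every 3, starting at position 2 (positions 2nd, 5th, 8th, ...), then move the last 2 characters to the front (rotate right by 2).
"hrohhwbtvyve" → "tvrh".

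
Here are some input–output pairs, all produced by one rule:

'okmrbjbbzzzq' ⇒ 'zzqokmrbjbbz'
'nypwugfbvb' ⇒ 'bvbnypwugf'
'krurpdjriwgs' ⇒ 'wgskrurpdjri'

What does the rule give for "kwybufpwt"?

The transformation: move the last 3 characters to the front (rotate right by 3).
Applying that to "kwybufpwt" gives "pwtkwybuf".

pwtkwybuf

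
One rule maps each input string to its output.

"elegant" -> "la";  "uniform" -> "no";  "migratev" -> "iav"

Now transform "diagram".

In each case the input is transformed by: keep one character in every 3, starting at position 2 (positions 2nd, 5th, 8th, ...).
For "diagram" the result is "ir".

ir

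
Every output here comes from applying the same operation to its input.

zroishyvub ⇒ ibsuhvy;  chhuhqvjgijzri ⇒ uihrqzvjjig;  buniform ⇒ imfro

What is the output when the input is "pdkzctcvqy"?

zycqtvc

The transformation: delete the first 3 characters, then take characters alternately from the front and the back (1st, last, 2nd, 2nd-last, ...).
"pdkzctcvqy" → "zycqtvc".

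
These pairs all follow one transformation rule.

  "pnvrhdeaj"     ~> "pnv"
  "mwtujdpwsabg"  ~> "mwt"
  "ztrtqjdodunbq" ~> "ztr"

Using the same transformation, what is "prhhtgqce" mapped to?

Each output is the input with this applied: keep only the first 3 characters.
So "prhhtgqce" becomes "prh".

prh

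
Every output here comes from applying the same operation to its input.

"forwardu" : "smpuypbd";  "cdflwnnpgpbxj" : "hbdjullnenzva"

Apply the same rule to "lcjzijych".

fahxghwaj

The pattern: shift every letter 2 places backward in the alphabet (wrapping around), then swap the first and last characters.
On "lcjzijych": the first step gives "jahxghwaf", and the second then gives "fahxghwaj".
(Check on "forwardu": → "dmpuypbs" → "smpuypbd" ✓)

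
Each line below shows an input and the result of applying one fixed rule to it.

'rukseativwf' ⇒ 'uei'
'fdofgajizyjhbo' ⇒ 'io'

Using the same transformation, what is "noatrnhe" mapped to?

oe

Rule — keep one character in every 3, starting at position 2 (positions 2nd, 5th, 8th, ...), then keep only the vowels.
On "noatrnhe": the first step gives "ore", and the second then gives "oe".
(Check on "rukseativwf": → "ueif" → "uei" ✓)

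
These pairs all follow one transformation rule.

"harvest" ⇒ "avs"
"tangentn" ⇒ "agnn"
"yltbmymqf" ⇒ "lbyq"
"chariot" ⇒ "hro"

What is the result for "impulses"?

Each output is the input with this applied: keep every other character starting from the second (positions 2nd, 4th, 6th, ...).
Applying that to "impulses" gives "muss".

muss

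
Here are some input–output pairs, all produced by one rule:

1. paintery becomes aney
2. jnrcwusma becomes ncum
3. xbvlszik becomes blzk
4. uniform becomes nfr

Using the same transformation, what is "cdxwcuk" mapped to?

Rule — keep every other character starting from the second (positions 2nd, 4th, 6th, ...).
So "cdxwcuk" becomes "dwu".

dwu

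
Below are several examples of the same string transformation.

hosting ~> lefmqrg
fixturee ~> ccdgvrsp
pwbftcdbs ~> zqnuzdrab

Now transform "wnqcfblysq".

In each case the input is transformed by: shift every letter 2 places backward in the alphabet (wrapping around), then move the last 2 characters to the front (rotate right by 2).
"wnqcfblysq" → "qouloadzjw".

qouloadzjw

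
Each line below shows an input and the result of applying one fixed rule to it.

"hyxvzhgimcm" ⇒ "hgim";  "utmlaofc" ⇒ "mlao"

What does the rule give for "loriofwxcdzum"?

xcdz

What's happening: move the last 2 characters to the front (rotate right by 2), then keep only the last 4 characters.
"loriofwxcdzum" → "umloriofwxcdz" → "xcdz".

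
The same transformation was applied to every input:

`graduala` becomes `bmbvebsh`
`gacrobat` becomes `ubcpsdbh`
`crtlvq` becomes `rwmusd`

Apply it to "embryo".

Looking at the pairs, the operation is to reverse the string, then shift every letter 1 place forward in the alphabet (wrapping around).
On "embryo": the first step gives "oyrbme", and the second then gives "pzscnf".

pzscnf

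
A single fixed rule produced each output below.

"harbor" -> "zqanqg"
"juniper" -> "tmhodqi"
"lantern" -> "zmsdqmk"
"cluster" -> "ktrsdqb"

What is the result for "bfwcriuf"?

The transformation: move the first character to the end, then shift every letter 1 place backward in the alphabet (wrapping around).
Applying both steps to "bfwcriuf": "fwcriufb", then "evbqhtea".
(Check on "harbor": → "arborh" → "zqanqg" ✓)

evbqhtea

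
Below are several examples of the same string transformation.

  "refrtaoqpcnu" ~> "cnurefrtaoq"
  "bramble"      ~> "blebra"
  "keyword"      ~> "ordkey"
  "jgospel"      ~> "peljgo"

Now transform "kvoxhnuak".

uakkvoxh

The rule is to move the last 3 characters to the front (rotate right by 3), then delete the last character.
Doing the same to "kvoxhnuak": "uakkvoxh".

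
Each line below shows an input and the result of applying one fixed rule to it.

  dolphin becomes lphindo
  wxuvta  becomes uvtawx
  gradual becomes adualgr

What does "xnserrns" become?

serrnsxn

The transformation: move the first 2 characters to the end (rotate left by 2).
Doing the same to "xnserrns": "serrnsxn".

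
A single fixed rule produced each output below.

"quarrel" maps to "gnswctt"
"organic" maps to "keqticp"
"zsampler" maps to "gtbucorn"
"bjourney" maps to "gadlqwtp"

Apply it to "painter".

The pattern: shift every letter 2 places forward in the alphabet (wrapping around), then move the last 2 characters to the front (rotate right by 2).
For "painter", step one produces "rckpvgt"; step two turns that into "gtrckpv".

gtrckpv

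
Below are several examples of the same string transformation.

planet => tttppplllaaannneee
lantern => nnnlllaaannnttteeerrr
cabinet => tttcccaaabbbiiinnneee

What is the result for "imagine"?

eeeiiimmmaaagggiiinnn

Rule — repeat every character 3 times, then move the last 3 characters to the front (rotate right by 3).
"imagine" → "iiimmmaaagggiiinnneee" → "eeeiiimmmaaagggiiinnn".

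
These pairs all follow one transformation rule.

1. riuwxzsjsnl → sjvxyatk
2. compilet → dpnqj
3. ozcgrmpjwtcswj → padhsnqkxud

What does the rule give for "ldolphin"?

The transformation: shift every letter 1 place forward in the alphabet (wrapping around), then delete the last 3 characters.
"ldolphin" → "mepmq".

mepmq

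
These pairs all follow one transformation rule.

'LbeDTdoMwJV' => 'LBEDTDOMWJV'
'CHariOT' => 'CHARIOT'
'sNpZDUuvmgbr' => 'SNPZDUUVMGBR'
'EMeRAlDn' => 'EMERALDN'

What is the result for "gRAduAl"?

GRADUAL

Rule — convert every letter to uppercase.
Doing the same to "gRAduAl": "GRADUAL".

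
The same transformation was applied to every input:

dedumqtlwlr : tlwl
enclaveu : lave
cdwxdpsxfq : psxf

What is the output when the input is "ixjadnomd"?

Looking at the pairs, the operation is to delete the last character, then keep only the last 4 characters.
Applying both steps to "ixjadnomd": "ixjadnom", then "dnom".

dnom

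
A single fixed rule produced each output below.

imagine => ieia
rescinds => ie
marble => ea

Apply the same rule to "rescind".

What's happening: move the first 3 characters to the end (rotate left by 3), then keep only the vowels.
Starting from "rescind": after the first operation, "cindres"; after the second, "ie".

ie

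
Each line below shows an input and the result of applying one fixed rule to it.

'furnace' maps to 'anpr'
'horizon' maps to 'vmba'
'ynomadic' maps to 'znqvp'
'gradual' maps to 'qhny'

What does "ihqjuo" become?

The pattern: delete the first 3 characters, then shift every letter 13 places forward in the alphabet (wrapping around) — i.e. ROT13.
Applying both steps to "ihqjuo": "juo", then "whb".

whb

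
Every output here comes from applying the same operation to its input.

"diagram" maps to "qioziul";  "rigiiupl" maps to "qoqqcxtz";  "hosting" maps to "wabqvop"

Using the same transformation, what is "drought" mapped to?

Rule — move the first character to the end, then shift every letter 8 places forward in the alphabet (wrapping around).
For "drought" the result is "zwcopbl".

zwcopbl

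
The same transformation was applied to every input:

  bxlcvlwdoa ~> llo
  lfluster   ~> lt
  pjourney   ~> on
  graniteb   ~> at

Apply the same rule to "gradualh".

aa

The pattern: keep one character in every 3, starting at position 3 (positions 3rd, 6th, 9th, ...).
On "gradualh" that produces "aa".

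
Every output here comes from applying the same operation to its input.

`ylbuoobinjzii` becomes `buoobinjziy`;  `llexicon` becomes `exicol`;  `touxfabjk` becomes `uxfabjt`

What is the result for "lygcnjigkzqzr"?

gcnjigkzqzl

The rule is to swap the first and last characters, then delete the first 2 characters.
On "lygcnjigkzqzr": the first step gives "rygcnjigkzqzl", and the second then gives "gcnjigkzqzl".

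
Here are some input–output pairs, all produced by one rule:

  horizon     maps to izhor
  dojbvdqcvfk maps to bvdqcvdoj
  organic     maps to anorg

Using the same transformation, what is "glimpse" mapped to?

mpgli

What's happening: delete the last 2 characters, then move the first 3 characters to the end (rotate left by 3).
For "glimpse", step one produces "glimp"; step two turns that into "mpgli".
(Check on "dojbvdqcvfk": → "dojbvdqcv" → "bvdqcvdoj" ✓)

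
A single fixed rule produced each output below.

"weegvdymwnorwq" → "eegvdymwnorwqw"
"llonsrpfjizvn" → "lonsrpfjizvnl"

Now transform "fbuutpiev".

buutpievf

Each output is the input with this applied: move the first character to the end.
On "fbuutpiev" that produces "buutpievf".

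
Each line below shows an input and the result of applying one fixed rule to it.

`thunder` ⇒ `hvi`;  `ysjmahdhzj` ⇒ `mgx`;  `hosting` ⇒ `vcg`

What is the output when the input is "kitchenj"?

Each output is the input with this applied: shift every letter 12 places backward in the alphabet (wrapping around), then keep only the first 3 characters.
Working it through for "kitchenj": intermediate "ywhqvsbx", final "ywh".

ywh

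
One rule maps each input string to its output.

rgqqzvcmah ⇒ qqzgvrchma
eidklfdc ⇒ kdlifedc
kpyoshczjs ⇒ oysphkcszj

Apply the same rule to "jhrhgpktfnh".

The pattern: move the first 3 characters to the end (rotate left by 3), then take characters alternately from the front and the back (1st, last, 2nd, 2nd-last, ...).
Starting from "jhrhgpktfnh": after the first operation, "hgpktfnhjhr"; after the second, "hrghpjkhtnf".

hrghpjkhtnf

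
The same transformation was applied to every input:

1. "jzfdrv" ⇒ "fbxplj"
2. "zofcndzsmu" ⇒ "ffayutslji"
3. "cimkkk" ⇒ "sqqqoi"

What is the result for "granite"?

zxtomkg

What's happening: sort the characters into reverse alphabetical order, then shift every letter 6 places forward in the alphabet (wrapping around).
For "granite", step one produces "trnigea"; step two turns that into "zxtomkg".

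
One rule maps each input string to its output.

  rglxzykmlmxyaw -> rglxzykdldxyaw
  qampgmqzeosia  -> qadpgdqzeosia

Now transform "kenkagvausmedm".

kenkagvausdedd

What's happening: replace every "m" with "d".
Applying that to "kenkagvausmedm" gives "kenkagvausdedd".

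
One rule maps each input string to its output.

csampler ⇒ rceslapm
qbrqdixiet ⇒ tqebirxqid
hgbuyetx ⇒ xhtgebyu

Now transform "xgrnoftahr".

What's happening: reverse the string, then take characters alternately from the front and the back (1st, last, 2nd, 2nd-last, ...).
For "xgrnoftahr", step one produces "rhatfonrgx"; step two turns that into "rxhgartnfo".
(Check on "qbrqdixiet": → "teixidqrbq" → "tqebirxqid" ✓)

rxhgartnfo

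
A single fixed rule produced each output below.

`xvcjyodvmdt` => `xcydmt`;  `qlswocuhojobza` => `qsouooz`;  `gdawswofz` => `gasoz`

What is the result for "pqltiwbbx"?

What's happening: keep every other character starting from the first (positions 1st, 3rd, 5th, ...).
On "pqltiwbbx" that produces "plibx".

plibx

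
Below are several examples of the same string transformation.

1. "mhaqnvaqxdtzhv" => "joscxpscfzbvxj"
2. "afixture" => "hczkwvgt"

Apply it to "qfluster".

hswnvutg

Each output is the input with this applied: swap each adjacent pair of characters (1↔2, 3↔4, ...), then shift every letter 2 places forward in the alphabet (wrapping around).
For "qfluster", step one produces "fqultsre"; step two turns that into "hswnvutg".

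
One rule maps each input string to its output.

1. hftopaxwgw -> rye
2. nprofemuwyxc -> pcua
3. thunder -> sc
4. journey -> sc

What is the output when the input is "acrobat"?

py

Rule — shift every letter 2 places backward in the alphabet (wrapping around), then keep one character in every 3, starting at position 3 (positions 3rd, 6th, 9th, ...).
For "acrobat" the result is "py".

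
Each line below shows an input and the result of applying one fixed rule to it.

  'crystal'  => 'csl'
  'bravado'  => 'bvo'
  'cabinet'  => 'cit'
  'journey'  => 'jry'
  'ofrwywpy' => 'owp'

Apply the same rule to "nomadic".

In each case the input is transformed by: keep one character in every 3, starting at position 1 (positions 1st, 4th, 7th, ...).
For "nomadic" the result is "nac".

nac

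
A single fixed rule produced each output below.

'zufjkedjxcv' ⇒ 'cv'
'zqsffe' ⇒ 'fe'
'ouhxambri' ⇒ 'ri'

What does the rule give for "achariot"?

The pattern: keep only the last 2 characters.
For "achariot" the result is "ot".

ot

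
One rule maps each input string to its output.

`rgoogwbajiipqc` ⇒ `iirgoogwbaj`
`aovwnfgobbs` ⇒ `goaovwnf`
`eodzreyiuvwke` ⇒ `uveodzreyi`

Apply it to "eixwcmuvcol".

The rule is to delete the last 3 characters, then move the last 2 characters to the front (rotate right by 2).
For "eixwcmuvcol", step one produces "eixwcmuv"; step two turns that into "uveixwcm".

uveixwcm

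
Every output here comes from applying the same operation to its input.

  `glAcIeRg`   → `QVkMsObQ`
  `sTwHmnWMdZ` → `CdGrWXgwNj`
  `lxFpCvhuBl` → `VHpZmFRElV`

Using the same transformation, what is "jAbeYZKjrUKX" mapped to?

TkLOijuTBeuh

Looking at the pairs, the operation is to flip the case of every letter, then shift every letter 10 places forward in the alphabet (wrapping around).
Applying both steps to "jAbeYZKjrUKX": "JaBEyzkJRukx", then "TkLOijuTBeuh".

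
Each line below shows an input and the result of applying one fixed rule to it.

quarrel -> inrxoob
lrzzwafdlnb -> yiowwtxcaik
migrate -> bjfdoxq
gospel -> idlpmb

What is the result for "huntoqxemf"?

Looking at the pairs, the operation is to move the last character to the front, then shift every letter 3 places backward in the alphabet (wrapping around).
"huntoqxemf" → "fhuntoqxem" → "cerkqlnubj".

cerkqlnubj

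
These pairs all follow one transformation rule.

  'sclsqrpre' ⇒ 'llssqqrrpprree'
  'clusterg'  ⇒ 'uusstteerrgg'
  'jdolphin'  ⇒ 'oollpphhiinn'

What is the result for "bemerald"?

mmeerraalldd

In each case the input is transformed by: delete the first 2 characters, then double every character.
Applying both steps to "bemerald": "merald", then "mmeerraalldd".
(Check on "jdolphin": → "olphin" → "oollpphhiinn" ✓)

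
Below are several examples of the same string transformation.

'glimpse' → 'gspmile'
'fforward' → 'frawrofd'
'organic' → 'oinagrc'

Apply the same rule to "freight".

fhgiert

The pattern: reverse the string, then swap the first and last characters.
Starting from "freight": after the first operation, "thgierf"; after the second, "fhgiert".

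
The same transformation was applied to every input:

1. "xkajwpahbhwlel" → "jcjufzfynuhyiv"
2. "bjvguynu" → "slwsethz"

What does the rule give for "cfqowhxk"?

Each output is the input with this applied: shift every letter 2 places backward in the alphabet (wrapping around), then reverse the string.
On "cfqowhxk" that produces "ivfumoda".

ivfumoda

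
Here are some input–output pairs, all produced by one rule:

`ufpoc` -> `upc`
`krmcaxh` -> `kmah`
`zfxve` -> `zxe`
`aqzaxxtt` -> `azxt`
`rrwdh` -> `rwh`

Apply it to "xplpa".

The rule is to keep every other character starting from the first (positions 1st, 3rd, 5th, ...).
"xplpa" → "xla".

xla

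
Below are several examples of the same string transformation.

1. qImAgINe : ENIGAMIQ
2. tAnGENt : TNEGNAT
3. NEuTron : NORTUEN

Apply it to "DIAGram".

The rule is to reverse the string, then convert every letter to uppercase.
So "DIAGram" becomes "MARGAID".

MARGAID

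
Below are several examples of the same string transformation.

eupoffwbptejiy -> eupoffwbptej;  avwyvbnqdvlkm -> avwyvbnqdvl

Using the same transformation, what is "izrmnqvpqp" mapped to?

izrmnqvp

The pattern: delete the last 2 characters.
Doing the same to "izrmnqvpqp": "izrmnqvp".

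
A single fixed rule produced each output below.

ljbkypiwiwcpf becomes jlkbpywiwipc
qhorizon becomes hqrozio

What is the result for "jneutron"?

Each output is the input with this applied: delete the last character, then swap each adjacent pair of characters (1↔2, 3↔4, ...).
Starting from "jneutron": after the first operation, "jneutro"; after the second, "njuerto".
(Check on "ljbkypiwiwcpf": → "ljbkypiwiwcp" → "jlkbpywiwipc" ✓)

njuerto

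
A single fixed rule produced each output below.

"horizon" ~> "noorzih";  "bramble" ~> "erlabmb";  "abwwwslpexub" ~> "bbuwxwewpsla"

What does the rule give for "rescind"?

densicr

Rule — take characters alternately from the front and the back (1st, last, 2nd, 2nd-last, ...), then move the first character to the end.
For "rescind", step one produces "rdensic"; step two turns that into "densicr".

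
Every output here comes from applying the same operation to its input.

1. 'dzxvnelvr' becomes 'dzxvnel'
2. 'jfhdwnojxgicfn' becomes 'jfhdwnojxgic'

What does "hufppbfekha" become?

hufppbfek

In each case the input is transformed by: delete the last 2 characters.
For "hufppbfekha" the result is "hufppbfek".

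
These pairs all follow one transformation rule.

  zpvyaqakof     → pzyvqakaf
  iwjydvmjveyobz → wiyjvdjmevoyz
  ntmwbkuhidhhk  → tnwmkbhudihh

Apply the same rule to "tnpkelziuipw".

ntkpleiziuw

The rule is to swap each adjacent pair of characters (1↔2, 3↔4, ...), then delete the last character.
For "tnpkelziuipw", step one produces "ntkpleiziuwp"; step two turns that into "ntkpleiziuw".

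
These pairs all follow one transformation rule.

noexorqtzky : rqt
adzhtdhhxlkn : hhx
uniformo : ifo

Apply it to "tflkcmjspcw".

The transformation: delete the last 3 characters, then keep only the last 3 characters.
Applying both steps to "tflkcmjspcw": "tflkcmjs", then "mjs".
(Check on "adzhtdhhxlkn": → "adzhtdhhx" → "hhx" ✓)

mjs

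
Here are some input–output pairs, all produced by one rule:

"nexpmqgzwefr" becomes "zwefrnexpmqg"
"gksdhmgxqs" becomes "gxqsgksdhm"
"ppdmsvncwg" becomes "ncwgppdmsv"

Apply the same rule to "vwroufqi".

The rule is to move the first character to the end, then swap the front and back halves of the string.
Applying both steps to "vwroufqi": "wroufqiv", then "fqivwrou".
(Check on "ppdmsvncwg": → "pdmsvncwgp" → "ncwgppdmsv" ✓)

fqivwrou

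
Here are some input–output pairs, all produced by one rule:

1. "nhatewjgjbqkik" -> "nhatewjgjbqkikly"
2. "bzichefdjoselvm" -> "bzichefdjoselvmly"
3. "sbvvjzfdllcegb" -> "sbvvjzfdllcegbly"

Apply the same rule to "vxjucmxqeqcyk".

vxjucmxqeqcykly

Rule — append "ly".
Applying that to "vxjucmxqeqcyk" gives "vxjucmxqeqcykly".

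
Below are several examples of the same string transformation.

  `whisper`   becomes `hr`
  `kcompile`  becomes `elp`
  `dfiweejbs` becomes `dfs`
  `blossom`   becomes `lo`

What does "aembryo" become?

What's happening: sort the characters into alphabetical order, then keep one character in every 3, starting at position 2 (positions 2nd, 5th, 8th, ...).
Starting from "aembryo": after the first operation, "abemory"; after the second, "bo".
(Check on "blossom": → "blmooss" → "lo" ✓)

bo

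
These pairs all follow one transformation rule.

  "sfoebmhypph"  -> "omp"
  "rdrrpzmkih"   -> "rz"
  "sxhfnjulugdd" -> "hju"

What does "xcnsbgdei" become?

What's happening: delete the last 2 characters, then keep one character in every 3, starting at position 3 (positions 3rd, 6th, 9th, ...).
For "xcnsbgdei", step one produces "xcnsbgd"; step two turns that into "ng".

ng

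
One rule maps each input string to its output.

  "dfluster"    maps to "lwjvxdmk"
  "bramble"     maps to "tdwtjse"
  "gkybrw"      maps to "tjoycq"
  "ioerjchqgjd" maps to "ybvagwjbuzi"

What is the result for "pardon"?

Looking at the pairs, the operation is to shift every letter 8 places backward in the alphabet (wrapping around), then move the last 3 characters to the front (rotate right by 3).
Working it through for "pardon": intermediate "hsjvgf", final "vgfhsj".
(Check on "bramble": → "tjsetdw" → "tdwtjse" ✓)

vgfhsj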